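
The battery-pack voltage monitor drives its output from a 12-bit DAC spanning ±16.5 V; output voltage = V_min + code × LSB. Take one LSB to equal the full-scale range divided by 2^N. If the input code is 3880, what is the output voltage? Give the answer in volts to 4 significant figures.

14.76 V

Full-scale range = 16.5 V − (-16.5 V) = 33 V. LSB = 33 V / 2^12.
Output = V_min + (3880/4096) × range = -16.5 + 0.947266 × 33 V
      = -16.5 + 31.2598 = 14.7598 V.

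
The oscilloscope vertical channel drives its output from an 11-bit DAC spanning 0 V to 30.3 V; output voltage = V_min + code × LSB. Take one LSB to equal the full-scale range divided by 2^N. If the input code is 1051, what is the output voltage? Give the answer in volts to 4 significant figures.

V_FS = 30.3 V. LSB = 30.3 V / 2^11.
V_out = V_min + code × LSB = 0 V + 1051 × 30.3 V / 2048
      = 0 V + 15.5495 V = 15.5495 V.

15.55 V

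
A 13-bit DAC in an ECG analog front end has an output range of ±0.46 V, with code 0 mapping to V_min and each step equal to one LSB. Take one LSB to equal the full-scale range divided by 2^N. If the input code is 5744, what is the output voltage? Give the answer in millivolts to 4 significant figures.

Span: 0.46 V − (-0.46 V) = 0.92 V. LSB = 0.92 V / 2^13.
V_out = -0.46 + 5744 × (0.92/8192) V
      = -0.46 + 0.645078 = 0.185078 V.

185.1 mV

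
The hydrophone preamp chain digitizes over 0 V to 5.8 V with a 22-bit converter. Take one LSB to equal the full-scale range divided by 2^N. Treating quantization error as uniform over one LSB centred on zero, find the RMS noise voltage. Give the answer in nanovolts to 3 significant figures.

Range is 5.8 V.
Step size = 5.8/4194304 V = 1.3828 µV.
RMS of a uniform error over width LSB is LSB/√12 = 399 nV.

399 nV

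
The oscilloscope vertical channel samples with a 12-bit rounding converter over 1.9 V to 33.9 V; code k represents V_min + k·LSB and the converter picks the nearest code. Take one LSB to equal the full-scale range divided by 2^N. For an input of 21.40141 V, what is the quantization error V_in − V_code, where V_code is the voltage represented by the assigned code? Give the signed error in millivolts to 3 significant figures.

Full-scale range = 33.9 V − (1.9 V) = 32 V. LSB = 32 V / 2^12 ≈ 7.813 mV.
(V_in − V_min)/LSB = (21.40141 − (1.9)) × 4096/32 = 2496.1805 → nearest code k = 2496.
V_code = 1.9 + (2496/4096) × 32 = 21.40000000 V.
Error = V_in − V_code = 21.40141 − (21.40000000) = +1.41 mV.

+1.41 mV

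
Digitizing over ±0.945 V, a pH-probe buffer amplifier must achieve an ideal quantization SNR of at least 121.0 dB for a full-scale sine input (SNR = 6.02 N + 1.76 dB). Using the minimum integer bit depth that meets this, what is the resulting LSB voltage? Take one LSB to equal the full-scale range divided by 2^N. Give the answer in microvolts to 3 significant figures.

1.80 µV

Range = 0.945 − (-0.945) = 1.89 V.
Required N = ⌈(121.0 − 1.76)/6.02⌉ = ⌈19.807⌉ = 20.
LSB = 1.89 V ÷ 2^20 = 1.89/1048576 V = 1.80 µV.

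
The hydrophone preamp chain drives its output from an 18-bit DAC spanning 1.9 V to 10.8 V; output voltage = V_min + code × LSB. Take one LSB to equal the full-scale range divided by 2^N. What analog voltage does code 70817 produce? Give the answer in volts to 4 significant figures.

Full-scale range = 10.8 V − (1.9 V) = 8.9 V. LSB = 8.9 V / 2^18.
Output = V_min + (70817/262144) × range = 1.9 + 0.270145 × 8.9 V
      = 1.9 V + 2.40429 V = 4.30429 V.

4.304 V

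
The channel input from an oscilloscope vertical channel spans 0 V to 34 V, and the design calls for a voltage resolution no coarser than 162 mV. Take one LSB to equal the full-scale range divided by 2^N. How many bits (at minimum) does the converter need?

Range is 34 V.
Levels needed ≥ 34/162 mV = 209.9. 2^8 = 256 suffices, so N_min = 8.

8 bits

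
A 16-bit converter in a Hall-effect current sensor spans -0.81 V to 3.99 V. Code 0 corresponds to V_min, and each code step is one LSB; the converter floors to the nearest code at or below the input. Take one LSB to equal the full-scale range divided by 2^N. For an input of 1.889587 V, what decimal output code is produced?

36858

Span: 3.99 V − (-0.81 V) = 4.8 V. LSB = 4.8 V / 2^16 ≈ 73.24 µV.
code = ⌊(V_in − V_min)/LSB⌋ = ⌊(V_in − V_min) × 2^16 / range⌋
     = ⌊(1.889587 − (-0.81)) × 65536 / 4.8⌋ = ⌊2.699587 × 65536/4.8⌋
     = ⌊36858.361⌋ = 36858.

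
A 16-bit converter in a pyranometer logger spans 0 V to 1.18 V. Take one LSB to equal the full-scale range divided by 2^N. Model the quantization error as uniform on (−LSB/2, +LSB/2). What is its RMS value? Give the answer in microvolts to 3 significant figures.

Full-scale range = 1.18 V.
LSB = 1.18 V ÷ 2^16 = 1.18/65536 V = 18.005 µV.
V_rms = LSB/√12 = 18.005 µV / √12 = 5.20 µV.

5.20 µV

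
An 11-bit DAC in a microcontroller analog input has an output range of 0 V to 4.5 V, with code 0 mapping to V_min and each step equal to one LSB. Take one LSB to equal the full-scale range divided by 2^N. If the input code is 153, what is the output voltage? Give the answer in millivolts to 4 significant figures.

336.2 mV

Range is 4.5 V. LSB = 4.5 V / 2^11.
Output = V_min + (153/2048) × range = 0 + 0.0747070 × 4.5 V
      = 0 V + 0.336182 V = 0.336182 V.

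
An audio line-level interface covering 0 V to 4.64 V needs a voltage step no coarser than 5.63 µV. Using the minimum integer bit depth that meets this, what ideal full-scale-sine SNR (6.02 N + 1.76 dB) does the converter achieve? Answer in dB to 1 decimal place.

122.2 dB

Range is 4.64 V.
Need 2^N ≥ 4.64 V / 5.63 µV = 824200 → N_min = 20.
6.02(20) + 1.76 = 122.16 dB.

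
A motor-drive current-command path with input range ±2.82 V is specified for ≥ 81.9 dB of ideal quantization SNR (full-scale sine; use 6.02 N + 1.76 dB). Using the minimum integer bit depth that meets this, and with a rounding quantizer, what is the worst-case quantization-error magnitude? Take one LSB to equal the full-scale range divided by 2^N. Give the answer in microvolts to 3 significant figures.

172 µV

The full-scale span is 2.82 − (-2.82) = 5.64 V.
6.02 N + 1.76 ≥ 81.9 gives N ≥ 13.312, so the minimum integer is 14.
LSB = 5.64 V ÷ 2^14 = 5.64/16384 V = 344.24 µV.
|e|_max = LSB/2 = 172 µV.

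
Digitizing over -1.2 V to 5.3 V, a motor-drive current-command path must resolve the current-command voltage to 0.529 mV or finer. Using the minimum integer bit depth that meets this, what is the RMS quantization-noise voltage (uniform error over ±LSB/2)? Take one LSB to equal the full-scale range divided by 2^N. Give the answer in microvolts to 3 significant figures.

115 µV

Range = 5.3 − (-1.2) = 6.5 V.
Levels needed ≥ 6.5/0.529 mV = 12290. 2^14 = 16384 suffices, so N_min = 14.
LSB = 6.5 V ÷ 2^14 = 6.5/16384 V = 396.73 µV.
σ_q = LSB/√12 = 396.73 µV/3.4641 = 115 µV.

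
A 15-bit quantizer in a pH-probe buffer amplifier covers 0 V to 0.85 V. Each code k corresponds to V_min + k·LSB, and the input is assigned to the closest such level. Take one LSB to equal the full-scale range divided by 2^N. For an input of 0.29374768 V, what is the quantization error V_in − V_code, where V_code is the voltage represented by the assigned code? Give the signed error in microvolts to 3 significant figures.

V_FS = 0.85 V. LSB = 0.85 V / 2^15 ≈ 25.94 µV.
(0.29374768 − (0)) / LSB = 0.29374768 × 32768/0.85 = 11324.1459. Nearest integer: k = 11324.
Reconstructed level: 0 + 11324 × 0.85/32768 V = 0.29374389648 V.
V_in − V_code = 0.29374768 − (0.29374389648) = +3.78 µV.

+3.78 µV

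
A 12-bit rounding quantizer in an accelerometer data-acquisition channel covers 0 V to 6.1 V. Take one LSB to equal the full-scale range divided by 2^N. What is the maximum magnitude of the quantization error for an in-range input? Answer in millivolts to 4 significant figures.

V_FS = 6.1 V.
One LSB is 6.1 V / 4096 = 1.48926 mV.
Worst-case error for round-to-nearest is half an LSB: 0.7446 mV.

0.7446 mV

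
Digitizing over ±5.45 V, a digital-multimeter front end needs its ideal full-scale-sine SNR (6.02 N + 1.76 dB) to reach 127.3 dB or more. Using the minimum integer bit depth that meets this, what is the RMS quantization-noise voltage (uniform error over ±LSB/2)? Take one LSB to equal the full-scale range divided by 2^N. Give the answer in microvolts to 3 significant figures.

Span: 5.45 V − (-5.45 V) = 10.9 V.
Solving 6.02 N ≥ 127.3 − 1.76: N ≥ 20.854. Round up → N = 21.
One LSB is 10.9 V / 2097152 = 5.1975 µV.
V_rms = LSB/√12 = 1.50 µV.

1.50 µV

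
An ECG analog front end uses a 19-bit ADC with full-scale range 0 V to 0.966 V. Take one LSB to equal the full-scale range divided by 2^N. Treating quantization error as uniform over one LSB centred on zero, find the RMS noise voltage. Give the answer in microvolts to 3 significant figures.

0.532 µV

Full-scale range = 0.966 V.
Step size = 0.966/524288 V = 1.8425 µV.
For a uniform distribution on [−LSB/2, +LSB/2], V_rms = LSB/√12 = 1.8425 µV/3.4641 = 0.532 µV.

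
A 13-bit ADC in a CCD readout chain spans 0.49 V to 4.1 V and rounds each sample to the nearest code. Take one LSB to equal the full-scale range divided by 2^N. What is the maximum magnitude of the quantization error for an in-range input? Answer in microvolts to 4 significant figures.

220.3 µV

The full-scale span is 4.1 − (0.49) = 3.61 V.
One LSB is 3.61 V / 8192 = 440.674 µV.
|e|_max = LSB/2 = 220.3 µV.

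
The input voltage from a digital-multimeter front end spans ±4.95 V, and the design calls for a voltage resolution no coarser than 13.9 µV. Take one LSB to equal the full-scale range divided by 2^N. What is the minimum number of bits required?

Full-scale range = 4.95 V − (-4.95 V) = 9.9 V.
Need 2^N ≥ 9.9 V / 13.9 µV = 712200 → N_min = 20.

20 bits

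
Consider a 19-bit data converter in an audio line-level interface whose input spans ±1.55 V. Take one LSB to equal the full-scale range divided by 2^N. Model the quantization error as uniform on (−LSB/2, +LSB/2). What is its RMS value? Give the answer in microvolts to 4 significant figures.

1.707 µV

Range = 1.55 − (-1.55) = 3.1 V.
LSB = 3.1 V / 2^19 = 5.91278 µV.
For a uniform distribution on [−LSB/2, +LSB/2], V_rms = LSB/√12 = 5.91278 µV/3.4641 = 1.707 µV.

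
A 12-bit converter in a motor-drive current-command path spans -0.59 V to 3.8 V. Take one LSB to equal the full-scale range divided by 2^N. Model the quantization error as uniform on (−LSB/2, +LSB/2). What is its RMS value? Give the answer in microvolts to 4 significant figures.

309.4 µV

Range = 3.8 − (-0.59) = 4.39 V.
LSB = 4.39 V / 2^12 = 1.07178 mV.
σ_q = LSB/√12 = 1.07178 mV/3.4641 = 309.4 µV.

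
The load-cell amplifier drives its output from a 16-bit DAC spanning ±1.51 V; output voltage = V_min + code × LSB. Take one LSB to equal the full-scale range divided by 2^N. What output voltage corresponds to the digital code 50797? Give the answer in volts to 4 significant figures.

Full-scale range = 1.51 V − (-1.51 V) = 3.02 V. LSB = 3.02 V / 2^16.
V_out = V_min + code × LSB = -1.51 V + 50797 × 3.02 V / 65536
      = -1.51 + 2.34080 = 0.830804 V.

0.8308 V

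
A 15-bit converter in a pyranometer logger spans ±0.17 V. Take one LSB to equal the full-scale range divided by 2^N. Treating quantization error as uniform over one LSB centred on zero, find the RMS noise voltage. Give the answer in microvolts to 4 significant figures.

2.995 µV

The full-scale span is 0.17 − (-0.17) = 0.34 V.
Step size = 0.34/32768 V = 10.3760 µV.
V_rms = LSB/√12 = 10.3760 µV / √12 = 2.995 µV.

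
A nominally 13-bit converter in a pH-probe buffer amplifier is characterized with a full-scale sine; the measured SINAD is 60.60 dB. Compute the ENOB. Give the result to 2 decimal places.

Inverting SNR = 6.02 N + 1.76: N_eff = (60.60 − 1.76)/6.02 = 9.7741.

9.77 bits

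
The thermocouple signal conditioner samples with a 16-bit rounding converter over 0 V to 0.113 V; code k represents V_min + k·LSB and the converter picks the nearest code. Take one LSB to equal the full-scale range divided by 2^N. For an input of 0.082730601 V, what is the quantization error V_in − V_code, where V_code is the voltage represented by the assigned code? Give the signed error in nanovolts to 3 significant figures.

−310 nV

Span = 0.113 V. LSB = 0.113 V / 2^16 ≈ 1.724 µV.
Position in LSBs: (0.082730601 − (0)) × 65536/0.113 = 47980.8201; rounding gives k = 47981.
Reconstructed level: 0 + 47981 × 0.113/65536 V = 0.082730911255 V.
e = 0.082730601 − (0.082730911255) = −310 nV.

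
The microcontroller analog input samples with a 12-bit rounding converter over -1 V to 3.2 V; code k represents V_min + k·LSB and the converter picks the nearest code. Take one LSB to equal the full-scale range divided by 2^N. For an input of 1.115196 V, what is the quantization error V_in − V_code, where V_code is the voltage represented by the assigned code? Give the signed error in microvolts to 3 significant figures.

−185 µV

Full-scale range = 3.2 V − (-1 V) = 4.2 V. LSB = 4.2 V / 2^12 ≈ 1.025 mV.
(V_in − V_min)/LSB = (1.115196 − (-1)) × 4096/4.2 = 2062.8197 → nearest code k = 2063.
V_code = -1 + (2063/4096) × 4.2 = 1.115380859 V.
V_in − V_code = 1.115196 − (1.115380859) = −185 µV.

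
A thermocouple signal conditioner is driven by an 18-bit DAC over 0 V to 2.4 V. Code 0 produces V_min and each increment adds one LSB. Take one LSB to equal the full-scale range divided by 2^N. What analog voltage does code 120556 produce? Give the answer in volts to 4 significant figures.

1.104 V

V_FS = 2.4 V. LSB = 2.4 V / 2^18.
Output = V_min + (120556/262144) × range = 0 + 0.459885 × 2.4 V
      = 0 V + 1.10372 V = 1.10372 V.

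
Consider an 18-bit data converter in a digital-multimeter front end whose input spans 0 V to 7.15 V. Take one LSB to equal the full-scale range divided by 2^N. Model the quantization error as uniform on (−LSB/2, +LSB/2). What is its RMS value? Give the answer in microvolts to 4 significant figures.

7.874 µV

Span = 7.15 V.
LSB = 7.15 V / 2^18 = 27.2751 µV.
For a uniform distribution on [−LSB/2, +LSB/2], V_rms = LSB/√12 = 27.2751 µV/3.4641 = 7.874 µV.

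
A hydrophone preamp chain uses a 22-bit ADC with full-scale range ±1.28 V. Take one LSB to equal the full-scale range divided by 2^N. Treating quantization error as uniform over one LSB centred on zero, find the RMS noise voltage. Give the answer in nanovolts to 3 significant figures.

The full-scale span is 1.28 − (-1.28) = 2.56 V.
LSB = 2.56 V ÷ 2^22 = 2.56/4194304 V = 0.61035 µV.
RMS of a uniform error over width LSB is LSB/√12 = 176 nV.

176 nV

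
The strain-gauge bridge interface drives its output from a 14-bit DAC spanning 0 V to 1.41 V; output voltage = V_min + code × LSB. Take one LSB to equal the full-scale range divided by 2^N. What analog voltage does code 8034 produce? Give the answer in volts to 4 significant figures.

Span = 1.41 V. LSB = 1.41 V / 2^14.
Output = V_min + (8034/16384) × range = 0 + 0.490356 × 1.41 V
      = 0 + 0.691403 = 0.691403 V.

0.6914 V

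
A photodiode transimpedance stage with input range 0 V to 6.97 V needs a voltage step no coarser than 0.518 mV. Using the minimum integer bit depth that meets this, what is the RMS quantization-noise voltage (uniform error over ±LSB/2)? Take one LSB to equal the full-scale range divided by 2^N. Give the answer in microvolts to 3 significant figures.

Full-scale range = 6.97 V.
Levels needed ≥ 6.97/0.518 mV = 13460. 2^14 = 16384 suffices, so N_min = 14.
Step size = 6.97/16384 V = 425.42 µV.
RMS noise = LSB/√12 = 123 µV.

123 µV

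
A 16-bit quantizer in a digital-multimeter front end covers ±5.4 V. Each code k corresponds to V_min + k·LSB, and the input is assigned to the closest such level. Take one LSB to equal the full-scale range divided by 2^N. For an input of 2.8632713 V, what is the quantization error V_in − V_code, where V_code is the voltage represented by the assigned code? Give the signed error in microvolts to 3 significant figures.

−40.5 µV

Range = 5.4 − (-5.4) = 10.8 V. LSB = 10.8 V / 2^16 ≈ 164.8 µV.
(V_in − V_min)/LSB = (2.8632713 − (-5.4)) × 65536/10.8 = 50142.7544 → nearest code k = 50143.
V_code = -5.4 + (50143/65536) × 10.8 = 2.8633117676 V.
e = 2.8632713 − (2.8633117676) = −40.5 µV.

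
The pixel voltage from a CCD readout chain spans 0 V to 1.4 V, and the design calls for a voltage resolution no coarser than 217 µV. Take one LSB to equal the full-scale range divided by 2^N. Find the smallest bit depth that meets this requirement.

13 bits

Span = 1.4 V.
Need 2^N ≥ 1.4 V / 217 µV = 6452 → N_min = 13.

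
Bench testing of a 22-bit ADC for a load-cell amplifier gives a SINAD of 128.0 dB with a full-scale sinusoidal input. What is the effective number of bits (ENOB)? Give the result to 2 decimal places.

20.97 bits

Inverting SNR = 6.02 N + 1.76: N_eff = (128.0 − 1.76)/6.02 = 20.9701.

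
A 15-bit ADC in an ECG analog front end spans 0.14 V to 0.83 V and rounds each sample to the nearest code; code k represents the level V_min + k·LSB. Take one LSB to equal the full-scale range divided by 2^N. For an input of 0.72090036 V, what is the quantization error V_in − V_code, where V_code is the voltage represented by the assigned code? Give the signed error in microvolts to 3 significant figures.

−2.66 µV

Full-scale range = 0.83 V − (0.14 V) = 0.69 V. LSB = 0.69 V / 2^15 ≈ 21.06 µV.
(0.72090036 − (0.14)) / LSB = 0.58090036 × 32768/0.69 = 27586.8739. Nearest integer: k = 27587.
V_code = V_min + k × range/2^15 = 0.14 + 27587 × 0.69/32768 = 0.72090301514 V.
V_in − V_code = 0.72090036 − (0.72090301514) = −2.66 µV.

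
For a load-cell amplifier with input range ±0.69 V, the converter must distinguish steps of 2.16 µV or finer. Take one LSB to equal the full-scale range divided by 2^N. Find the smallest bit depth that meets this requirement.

Range = 0.69 − (-0.69) = 1.38 V.
Need 2^N ≥ 1.38 V / 2.16 µV = 638900 → N_min = 20.

20 bits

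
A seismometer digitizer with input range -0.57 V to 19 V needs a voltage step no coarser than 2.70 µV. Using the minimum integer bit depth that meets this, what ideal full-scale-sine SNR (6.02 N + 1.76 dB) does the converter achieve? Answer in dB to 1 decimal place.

140.2 dB

Full-scale range = 19 V − (-0.57 V) = 19.57 V.
19.57 V / 2.70 µV = 7.248e6. Since 2^22 = 4194304 and 2^23 = 8388608, N = 23.
6.02(23) + 1.76 = 140.22 dB.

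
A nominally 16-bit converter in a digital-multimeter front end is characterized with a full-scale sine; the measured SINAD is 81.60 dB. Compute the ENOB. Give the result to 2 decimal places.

(81.60 − 1.76) / 6.02 = 79.84/6.02 = 13.2625 effective bits.

13.26 bits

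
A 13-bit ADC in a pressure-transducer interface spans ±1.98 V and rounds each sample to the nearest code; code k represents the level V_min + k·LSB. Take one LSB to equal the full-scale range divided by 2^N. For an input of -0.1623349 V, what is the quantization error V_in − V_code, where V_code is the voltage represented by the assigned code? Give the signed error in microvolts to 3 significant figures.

+87.0 µV

Full-scale range = 1.98 V − (-1.98 V) = 3.96 V. LSB = 3.96 V / 2^13 ≈ 483.4 µV.
(-0.1623349 − (-1.98)) / LSB = 1.8176651 × 8192/3.96 = 3760.1799. Nearest integer: k = 3760.
Reconstructed level: -1.98 + 3760 × 3.96/8192 V = -0.1624218750 V.
Error = V_in − V_code = -0.1623349 − (-0.1624218750) = +87.0 µV.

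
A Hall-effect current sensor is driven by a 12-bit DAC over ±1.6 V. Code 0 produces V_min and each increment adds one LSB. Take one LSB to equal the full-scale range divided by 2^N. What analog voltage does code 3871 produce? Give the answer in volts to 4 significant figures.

1.424 V

Full-scale range = 1.6 V − (-1.6 V) = 3.2 V. LSB = 3.2 V / 2^12.
Output = V_min + (3871/4096) × range = -1.6 + 0.945068 × 3.2 V
      = -1.6 V + 3.02422 V = 1.42422 V.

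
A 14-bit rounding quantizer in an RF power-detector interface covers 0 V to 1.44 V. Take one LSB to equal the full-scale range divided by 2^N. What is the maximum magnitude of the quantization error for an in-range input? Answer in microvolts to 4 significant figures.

43.95 µV

Span = 1.44 V.
Step size = 1.44/16384 V = 87.8906 µV.
A rounding quantizer has |error| ≤ LSB/2 = 43.95 µV.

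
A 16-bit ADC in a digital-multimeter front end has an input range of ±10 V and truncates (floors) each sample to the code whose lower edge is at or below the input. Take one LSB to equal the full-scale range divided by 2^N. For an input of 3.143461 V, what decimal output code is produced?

The full-scale span is 10 − (-10) = 20 V. LSB = 20 V / 2^16 ≈ 305.2 µV.
code = ⌊(V_in − V_min)/LSB⌋ = ⌊(V_in − V_min) × 2^16 / range⌋
     = ⌊(3.143461 − (-10)) × 65536 / 20⌋ = ⌊13.143461 × 65536/20⌋
     = ⌊43068.493⌋ = 43068.

43068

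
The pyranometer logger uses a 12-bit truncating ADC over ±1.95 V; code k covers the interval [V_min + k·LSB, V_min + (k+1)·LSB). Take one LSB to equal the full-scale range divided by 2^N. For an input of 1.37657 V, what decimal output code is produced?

The full-scale span is 1.95 − (-1.95) = 3.9 V. LSB = 3.9 V / 2^12 ≈ 0.9521 mV.
(V_in − V_min) × 2^12/range = (1.37657 − (-1.95)) × 4096/3.9 = 3493.751.
Floor → code = 3493.

3493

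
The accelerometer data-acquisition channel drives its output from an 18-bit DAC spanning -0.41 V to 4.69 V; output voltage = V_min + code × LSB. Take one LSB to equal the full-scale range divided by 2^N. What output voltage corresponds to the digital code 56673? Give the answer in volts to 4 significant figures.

0.6926 V

The full-scale span is 4.69 − (-0.41) = 5.1 V. LSB = 5.1 V / 2^18.
Output = V_min + (56673/262144) × range = -0.41 + 0.216190 × 5.1 V
      = -0.41 V + 1.10257 V = 0.692571 V.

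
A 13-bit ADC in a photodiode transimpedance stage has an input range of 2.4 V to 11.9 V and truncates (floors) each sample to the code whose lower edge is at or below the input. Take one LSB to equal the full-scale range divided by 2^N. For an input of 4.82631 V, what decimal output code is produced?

Full-scale range = 11.9 V − (2.4 V) = 9.5 V. LSB = 9.5 V / 2^13 ≈ 1.160 mV.
code = ⌊(V_in − V_min)/LSB⌋ = ⌊(V_in − V_min) × 2^13 / range⌋
     = ⌊(4.82631 − (2.4)) × 8192 / 9.5⌋ = ⌊2.42631 × 8192/9.5⌋
     = ⌊2092.245⌋ = 2092.

2092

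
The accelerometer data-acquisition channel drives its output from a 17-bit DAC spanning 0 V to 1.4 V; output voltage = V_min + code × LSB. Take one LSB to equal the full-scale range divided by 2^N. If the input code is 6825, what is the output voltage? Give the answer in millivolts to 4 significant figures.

V_FS = 1.4 V. LSB = 1.4 V / 2^17.
Output = V_min + (6825/131072) × range = 0 + 0.0520706 × 1.4 V
      = 0 + 0.0728989 = 0.0728989 V.

72.90 mV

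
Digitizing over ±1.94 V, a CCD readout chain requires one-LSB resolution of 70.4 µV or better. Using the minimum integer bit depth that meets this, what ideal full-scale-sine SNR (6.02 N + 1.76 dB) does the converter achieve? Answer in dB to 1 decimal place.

98.1 dB

Full-scale range = 1.94 V − (-1.94 V) = 3.88 V.
Levels needed ≥ 3.88/70.4 µV = 55110. 2^16 = 65536 suffices, so N_min = 16.
Ideal SNR at N = 16: 6.02·16 + 1.76 = 98.1 dB.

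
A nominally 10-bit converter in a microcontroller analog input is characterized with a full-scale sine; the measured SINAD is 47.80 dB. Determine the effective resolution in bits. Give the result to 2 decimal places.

7.65 bits

ENOB = (47.80 − 1.76)/6.02 = 7.6478 bits.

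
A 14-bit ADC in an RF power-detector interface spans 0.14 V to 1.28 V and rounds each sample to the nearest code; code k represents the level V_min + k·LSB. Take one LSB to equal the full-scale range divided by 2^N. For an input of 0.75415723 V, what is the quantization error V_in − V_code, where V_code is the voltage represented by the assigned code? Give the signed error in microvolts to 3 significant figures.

−26.1 µV

Full-scale range = 1.28 V − (0.14 V) = 1.14 V. LSB = 1.14 V / 2^14 ≈ 69.58 µV.
Position in LSBs: (0.75415723 − (0.14)) × 16384/1.14 = 8826.6246; rounding gives k = 8827.
V_code = 0.14 + (8827/16384) × 1.14 = 0.75418334961 V.
V_in − V_code = 0.75415723 − (0.75418334961) = −26.1 µV.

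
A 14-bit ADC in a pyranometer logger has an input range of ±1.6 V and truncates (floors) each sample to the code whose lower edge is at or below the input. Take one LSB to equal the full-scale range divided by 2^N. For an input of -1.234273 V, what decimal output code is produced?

Full-scale range = 1.6 V − (-1.6 V) = 3.2 V. LSB = 3.2 V / 2^14 ≈ 195.3 µV.
(V_in − V_min) × 2^14/range = (-1.234273 − (-1.6)) × 16384/3.2 = 1872.522.
Floor → code = 1872.

1872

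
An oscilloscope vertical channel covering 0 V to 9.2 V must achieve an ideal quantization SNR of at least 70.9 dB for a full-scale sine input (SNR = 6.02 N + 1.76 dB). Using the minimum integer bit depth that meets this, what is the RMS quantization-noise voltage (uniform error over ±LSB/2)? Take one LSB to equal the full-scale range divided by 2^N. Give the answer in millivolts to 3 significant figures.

V_FS = 9.2 V.
Required N = ⌈(70.9 − 1.76)/6.02⌉ = ⌈11.485⌉ = 12.
One LSB is 9.2 V / 4096 = 2.2461 mV.
RMS noise = LSB/√12 = 0.648 mV.

0.648 mV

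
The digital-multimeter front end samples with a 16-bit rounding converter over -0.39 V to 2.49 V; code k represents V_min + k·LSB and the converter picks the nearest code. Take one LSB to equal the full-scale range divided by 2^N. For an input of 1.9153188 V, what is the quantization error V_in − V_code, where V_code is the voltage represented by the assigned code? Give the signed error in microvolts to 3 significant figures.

Range = 2.49 − (-0.39) = 2.88 V. LSB = 2.88 V / 2^16 ≈ 43.95 µV.
(1.9153188 − (-0.39)) / LSB = 2.3053188 × 65536/2.88 = 52458.8100. Nearest integer: k = 52459.
V_code = -0.39 + (52459/65536) × 2.88 = 1.9153271484 V.
e = 1.9153188 − (1.9153271484) = −8.35 µV.

−8.35 µV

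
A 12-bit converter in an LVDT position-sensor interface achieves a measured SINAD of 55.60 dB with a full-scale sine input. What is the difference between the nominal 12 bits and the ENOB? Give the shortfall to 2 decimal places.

3.06 bits

Effective bits = (55.60 − 1.76)/6.02 = 8.9435.
Lost resolution: 12 − 8.9435 = 3.0565 bits.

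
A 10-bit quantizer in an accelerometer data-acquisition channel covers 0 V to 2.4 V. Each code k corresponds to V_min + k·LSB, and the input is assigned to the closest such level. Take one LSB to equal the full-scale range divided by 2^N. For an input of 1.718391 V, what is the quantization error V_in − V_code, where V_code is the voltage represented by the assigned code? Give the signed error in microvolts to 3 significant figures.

V_FS = 2.4 V. LSB = 2.4 V / 2^10 ≈ 2.344 mV.
(1.718391 − (0)) / LSB = 1.718391 × 1024/2.4 = 733.1802. Nearest integer: k = 733.
Reconstructed level: 0 + 733 × 2.4/1024 V = 1.717968750 V.
V_in − V_code = 1.718391 − (1.717968750) = +422 µV.

+422 µV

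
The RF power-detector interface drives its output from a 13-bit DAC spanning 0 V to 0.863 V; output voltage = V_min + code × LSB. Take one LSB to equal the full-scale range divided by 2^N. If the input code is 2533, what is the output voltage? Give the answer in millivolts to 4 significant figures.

266.8 mV

V_FS = 0.863 V. LSB = 0.863 V / 2^13.
Output = V_min + (2533/8192) × range = 0 + 0.309204 × 0.863 V
      = 0 V + 0.266843 V = 0.266843 V.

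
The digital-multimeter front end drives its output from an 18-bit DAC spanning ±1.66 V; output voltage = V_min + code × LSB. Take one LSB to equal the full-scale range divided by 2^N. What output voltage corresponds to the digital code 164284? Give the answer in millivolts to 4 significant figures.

Span: 1.66 V − (-1.66 V) = 3.32 V. LSB = 3.32 V / 2^18.
V_out = -1.66 + 164284 × (3.32/262144) V
      = -1.66 + 2.08062 = 0.420623 V.

420.6 mV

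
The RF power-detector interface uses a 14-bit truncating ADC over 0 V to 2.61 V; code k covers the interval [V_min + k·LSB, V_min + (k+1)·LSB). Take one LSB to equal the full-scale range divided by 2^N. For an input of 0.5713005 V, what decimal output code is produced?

Range is 2.61 V. LSB = 2.61 V / 2^14 ≈ 159.3 µV.
V_in − V_min = 0.5713005 − (0) = 0.5713005 V.
Divide by LSB: 0.5713005 × 16384/2.61 = 3586.2787.
Truncating gives code 3586.

3586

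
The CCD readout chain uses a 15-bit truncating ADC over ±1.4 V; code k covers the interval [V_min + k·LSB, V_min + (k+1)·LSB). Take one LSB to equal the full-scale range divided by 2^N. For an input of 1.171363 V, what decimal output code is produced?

30092

Full-scale range = 1.4 V − (-1.4 V) = 2.8 V. LSB = 2.8 V / 2^15 ≈ 85.45 µV.
(V_in − V_min) × 2^15/range = (1.171363 − (-1.4)) × 32768/2.8 = 30092.294.
Floor → code = 30092.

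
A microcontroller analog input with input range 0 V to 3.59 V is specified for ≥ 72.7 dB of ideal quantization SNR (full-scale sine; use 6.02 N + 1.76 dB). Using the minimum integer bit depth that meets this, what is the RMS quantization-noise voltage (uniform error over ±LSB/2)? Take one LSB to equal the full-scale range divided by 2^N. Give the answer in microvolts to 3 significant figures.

253 µV

Span = 3.59 V.
N ≥ (72.7 − 1.76)/6.02 = 11.784 → N_min = 12.
LSB = 3.59 V / 2^12 = 0.87646 mV.
V_rms = LSB/√12 = 253 µV.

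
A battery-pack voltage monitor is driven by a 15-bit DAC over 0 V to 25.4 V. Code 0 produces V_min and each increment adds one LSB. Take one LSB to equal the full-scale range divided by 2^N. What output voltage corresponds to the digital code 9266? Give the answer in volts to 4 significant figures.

7.183 V

Range is 25.4 V. LSB = 25.4 V / 2^15.
Output = V_min + (9266/32768) × range = 0 + 0.282776 × 25.4 V
      = 0 + 7.18251 = 7.18251 V.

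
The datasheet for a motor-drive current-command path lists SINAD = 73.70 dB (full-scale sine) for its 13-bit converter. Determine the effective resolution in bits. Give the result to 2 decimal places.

11.95 bits

(73.70 − 1.76) / 6.02 = 71.94/6.02 = 11.9502 effective bits.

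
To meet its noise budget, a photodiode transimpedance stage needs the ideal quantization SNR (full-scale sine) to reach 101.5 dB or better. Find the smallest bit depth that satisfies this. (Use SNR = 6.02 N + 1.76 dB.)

17 bits

Required N = ⌈(101.5 − 1.76)/6.02⌉ = ⌈16.568⌉ = 17.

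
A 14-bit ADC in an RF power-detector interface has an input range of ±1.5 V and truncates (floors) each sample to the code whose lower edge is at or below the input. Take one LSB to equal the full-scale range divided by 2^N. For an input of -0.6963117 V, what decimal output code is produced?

Full-scale range = 1.5 V − (-1.5 V) = 3 V. LSB = 3 V / 2^14 ≈ 183.1 µV.
code = ⌊(V_in − V_min)/LSB⌋ = ⌊(V_in − V_min) × 2^14 / range⌋
     = ⌊(-0.6963117 − (-1.5)) × 16384 / 3⌋ = ⌊0.8036883 × 16384/3⌋
     = ⌊4389.210⌋ = 4389.

4389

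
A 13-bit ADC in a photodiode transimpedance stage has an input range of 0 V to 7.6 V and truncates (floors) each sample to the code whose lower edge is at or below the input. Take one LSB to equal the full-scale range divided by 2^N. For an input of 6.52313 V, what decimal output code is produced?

V_FS = 7.6 V. LSB = 7.6 V / 2^13 ≈ 0.9277 mV.
code = ⌊(V_in − V_min)/LSB⌋ = ⌊(V_in − V_min) × 2^13 / range⌋
     = ⌊(6.52313 − (0)) × 8192 / 7.6⌋ = ⌊6.52313 × 8192/7.6⌋
     = ⌊7031.247⌋ = 7031.

7031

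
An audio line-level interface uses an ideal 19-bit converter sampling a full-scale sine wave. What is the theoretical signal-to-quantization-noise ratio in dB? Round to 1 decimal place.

SNR = 6.02·19 + 1.76 = 116.14 dB.

116.1 dB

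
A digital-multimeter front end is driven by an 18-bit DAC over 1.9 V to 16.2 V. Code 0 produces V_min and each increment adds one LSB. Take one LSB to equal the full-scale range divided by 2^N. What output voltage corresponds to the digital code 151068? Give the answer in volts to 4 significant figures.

Range = 16.2 − (1.9) = 14.3 V. LSB = 14.3 V / 2^18.
Output = V_min + (151068/262144) × range = 1.9 + 0.576279 × 14.3 V
      = 1.9 + 8.24079 = 10.1408 V.

10.14 V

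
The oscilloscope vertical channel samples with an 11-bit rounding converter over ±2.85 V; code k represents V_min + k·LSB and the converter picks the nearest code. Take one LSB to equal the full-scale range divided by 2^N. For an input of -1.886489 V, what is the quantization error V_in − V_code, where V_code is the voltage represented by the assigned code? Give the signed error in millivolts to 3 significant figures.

The full-scale span is 2.85 − (-2.85) = 5.7 V. LSB = 5.7 V / 2^11 ≈ 2.783 mV.
Position in LSBs: (-1.886489 − (-2.85)) × 2048/5.7 = 346.1878; rounding gives k = 346.
Reconstructed level: -2.85 + 346 × 5.7/2048 V = -1.887011719 V.
Error = V_in − V_code = -1.886489 − (-1.887011719) = +0.523 mV.

+0.523 mV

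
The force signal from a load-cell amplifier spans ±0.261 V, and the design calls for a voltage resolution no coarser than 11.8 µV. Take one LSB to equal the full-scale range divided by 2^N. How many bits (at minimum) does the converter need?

The full-scale span is 0.261 − (-0.261) = 0.522 V.
Required number of levels: 0.522/11.8 µV = 44237; smallest N with 2^N ≥ that is 16.

16 bits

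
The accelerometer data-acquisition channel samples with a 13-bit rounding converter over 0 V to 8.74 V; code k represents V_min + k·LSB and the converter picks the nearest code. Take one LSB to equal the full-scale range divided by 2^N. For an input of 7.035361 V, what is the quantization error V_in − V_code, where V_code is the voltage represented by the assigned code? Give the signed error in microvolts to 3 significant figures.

+258 µV

Span = 8.74 V. LSB = 8.74 V / 2^13 ≈ 1.067 mV.
(7.035361 − (0)) / LSB = 7.035361 × 8192/8.74 = 6594.2423. Nearest integer: k = 6594.
V_code = 0 + (6594/8192) × 8.74 = 7.035102539 V.
e = 7.035361 − (7.035102539) = +258 µV.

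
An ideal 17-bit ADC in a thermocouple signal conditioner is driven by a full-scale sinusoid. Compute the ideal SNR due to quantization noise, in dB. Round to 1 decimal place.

104.1 dB

SNR = 6.02·17 + 1.76 = 104.10 dB.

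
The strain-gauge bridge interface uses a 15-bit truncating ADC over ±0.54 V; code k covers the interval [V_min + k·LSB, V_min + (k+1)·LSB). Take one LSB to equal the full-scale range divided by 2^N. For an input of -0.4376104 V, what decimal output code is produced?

The full-scale span is 0.54 − (-0.54) = 1.08 V. LSB = 1.08 V / 2^15 ≈ 32.96 µV.
(V_in − V_min) × 2^15/range = (-0.4376104 − (-0.54)) × 32768/1.08 = 3106.576.
Floor → code = 3106.

3106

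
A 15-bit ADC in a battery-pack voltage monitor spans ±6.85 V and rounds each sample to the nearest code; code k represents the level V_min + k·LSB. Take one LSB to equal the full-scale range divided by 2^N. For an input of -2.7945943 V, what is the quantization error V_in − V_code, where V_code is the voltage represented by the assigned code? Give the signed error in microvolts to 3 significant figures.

−75.3 µV

Full-scale range = 6.85 V − (-6.85 V) = 13.7 V. LSB = 13.7 V / 2^15 ≈ 418.1 µV.
(-2.7945943 − (-6.85)) / LSB = 4.0554057 × 32768/13.7 = 9699.8200. Nearest integer: k = 9700.
Reconstructed level: -6.85 + 9700 × 13.7/32768 V = -2.7945190430 V.
Error = V_in − V_code = -2.7945943 − (-2.7945190430) = −75.3 µV.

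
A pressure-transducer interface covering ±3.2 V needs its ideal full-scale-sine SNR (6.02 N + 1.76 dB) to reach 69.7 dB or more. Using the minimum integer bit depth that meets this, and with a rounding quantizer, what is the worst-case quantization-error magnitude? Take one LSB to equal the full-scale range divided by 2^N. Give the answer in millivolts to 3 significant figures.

Span: 3.2 V − (-3.2 V) = 6.4 V.
N ≥ (69.7 − 1.76)/6.02 = 11.286 → N_min = 12.
Step size = 6.4/4096 V = 1.5625 mV.
|e|_max = LSB/2 = 0.781 mV.

0.781 mV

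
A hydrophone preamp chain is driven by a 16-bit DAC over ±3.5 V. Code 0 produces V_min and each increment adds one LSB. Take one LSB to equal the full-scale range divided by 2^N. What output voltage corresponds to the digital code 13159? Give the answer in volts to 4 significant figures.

Span: 3.5 V − (-3.5 V) = 7 V. LSB = 7 V / 2^16.
Output = V_min + (13159/65536) × range = -3.5 + 0.200790 × 7 V
      = -3.5 + 1.40553 = -2.09447 V.

-2.094 V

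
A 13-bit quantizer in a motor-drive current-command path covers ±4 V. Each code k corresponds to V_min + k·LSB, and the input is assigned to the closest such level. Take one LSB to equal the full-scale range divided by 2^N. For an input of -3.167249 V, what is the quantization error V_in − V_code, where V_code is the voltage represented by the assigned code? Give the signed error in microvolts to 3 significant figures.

The full-scale span is 4 − (-4) = 8 V. LSB = 8 V / 2^13 ≈ 0.9766 mV.
(-3.167249 − (-4)) / LSB = 0.832751 × 8192/8 = 852.7370. Nearest integer: k = 853.
V_code = -4 + (853/8192) × 8 = -3.166992188 V.
e = -3.167249 − (-3.166992188) = −257 µV.

−257 µV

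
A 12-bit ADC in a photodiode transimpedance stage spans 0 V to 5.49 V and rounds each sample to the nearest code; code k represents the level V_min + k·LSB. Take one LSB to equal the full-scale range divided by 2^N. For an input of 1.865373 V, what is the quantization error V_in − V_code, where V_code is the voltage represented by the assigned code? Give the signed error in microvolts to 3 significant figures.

Range is 5.49 V. LSB = 5.49 V / 2^12 ≈ 1.340 mV.
Position in LSBs: (1.865373 − (0)) × 4096/5.49 = 1391.7246; rounding gives k = 1392.
V_code = 0 + (1392/4096) × 5.49 = 1.865742188 V.
e = 1.865373 − (1.865742188) = −369 µV.

−369 µV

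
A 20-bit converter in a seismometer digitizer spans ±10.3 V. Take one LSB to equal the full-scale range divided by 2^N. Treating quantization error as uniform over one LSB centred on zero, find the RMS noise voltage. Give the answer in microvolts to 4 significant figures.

Range = 10.3 − (-10.3) = 20.6 V.
LSB = 20.6 V ÷ 2^20 = 20.6/1048576 V = 19.6457 µV.
σ_q = LSB/√12 = 19.6457 µV/3.4641 = 5.671 µV.

5.671 µV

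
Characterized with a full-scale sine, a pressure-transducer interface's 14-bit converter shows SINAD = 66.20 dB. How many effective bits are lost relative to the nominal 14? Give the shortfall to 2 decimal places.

3.30 bits

N_eff = (66.20 − 1.76)/6.02 = 10.7043 bits.
Lost resolution: 14 − 10.7043 = 3.2957 bits.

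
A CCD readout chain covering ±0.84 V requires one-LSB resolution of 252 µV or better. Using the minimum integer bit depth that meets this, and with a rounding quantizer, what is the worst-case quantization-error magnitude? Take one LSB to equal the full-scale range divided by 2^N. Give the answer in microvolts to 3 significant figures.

103 µV

Span: 0.84 V − (-0.84 V) = 1.68 V.
Required number of levels: 1.68/252 µV = 6666.7; smallest N with 2^N ≥ that is 13.
LSB = 1.68 V ÷ 2^13 = 1.68/8192 V = 205.08 µV.
Half an LSB is 103 µV.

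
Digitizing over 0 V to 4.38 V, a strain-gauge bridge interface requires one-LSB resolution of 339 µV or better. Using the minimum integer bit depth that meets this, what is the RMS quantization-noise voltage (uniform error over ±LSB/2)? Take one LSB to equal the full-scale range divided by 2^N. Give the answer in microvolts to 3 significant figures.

V_FS = 4.38 V.
4.38 V / 339 µV = 12920. Since 2^13 = 8192 and 2^14 = 16384, N = 14.
One LSB is 4.38 V / 16384 = 267.33 µV.
RMS noise = LSB/√12 = 77.2 µV.

77.2 µV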